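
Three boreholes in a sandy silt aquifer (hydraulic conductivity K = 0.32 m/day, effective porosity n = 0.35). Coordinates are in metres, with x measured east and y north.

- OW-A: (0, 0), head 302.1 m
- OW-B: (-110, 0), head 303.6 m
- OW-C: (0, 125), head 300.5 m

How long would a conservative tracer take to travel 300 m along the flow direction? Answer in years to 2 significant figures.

∂h/∂x = (303.6 − 302.1) / (-110 − 0) = -0.01364
∂h/∂y = (300.5 − 302.1) / (125 − 0) = -0.01280
|∇h| = √(-0.01364² + -0.01280²) = 0.01871
Seepage velocity v = K·i/n = 0.32 × 0.01871 / 0.35 = 0.01711 m/day.
t = 300 / 0.01711 = 1.753e+04 days = 48 years.

48 years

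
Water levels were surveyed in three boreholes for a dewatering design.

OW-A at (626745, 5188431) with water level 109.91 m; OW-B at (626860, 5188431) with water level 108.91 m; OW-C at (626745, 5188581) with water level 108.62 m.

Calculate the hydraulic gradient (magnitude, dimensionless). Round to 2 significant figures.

∂h/∂x = (108.91 − 109.91) / (626860 − 626745) = -0.008696
∂h/∂y = (108.62 − 109.91) / (5188581 − 5188431) = -0.008600
|∇h| = √(-0.008696² + -0.008600²) = 0.01223

0.012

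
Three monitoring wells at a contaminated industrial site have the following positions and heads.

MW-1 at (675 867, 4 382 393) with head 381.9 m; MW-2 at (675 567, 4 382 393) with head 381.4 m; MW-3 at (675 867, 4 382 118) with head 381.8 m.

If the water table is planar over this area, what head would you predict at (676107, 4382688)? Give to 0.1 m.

∂h/∂x = (381.4 − 381.9) / (675567 − 675867) = +0.001667
∂h/∂y = (381.8 − 381.9) / (4382118 − 4382393) = +0.0003636
h(676107, 4382688) = 381.9 + (+0.001667)·(240) + (+0.0003636)·(295) = 381.9 +0.400 +0.107 = 382.407 m.

382.4 m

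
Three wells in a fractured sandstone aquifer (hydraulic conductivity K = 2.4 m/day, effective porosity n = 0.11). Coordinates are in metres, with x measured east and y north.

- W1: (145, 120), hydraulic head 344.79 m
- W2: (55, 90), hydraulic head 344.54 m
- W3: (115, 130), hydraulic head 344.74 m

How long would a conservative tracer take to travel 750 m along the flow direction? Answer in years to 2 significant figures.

34 years

Differences from W1: to W2 (Δx, Δy, Δh) = (-90, -30, -0.25); to W3 = (-30, 10, -0.05).
Solve a·Δx + b·Δy = Δh: det = (-90)·10 − (-30)·(-30) = -1800.
∂h/∂x = [(-0.25)·10 − (-0.05)·(-30)] / -1800 = +0.002222
∂h/∂y = [(-90)·(-0.05) − (-30)·(-0.25)] / -1800 = +0.001667
|∇h| = √(0.002222² + 0.001667²) = 0.002778
Seepage velocity v = K·i/n = 2.4 × 0.002778 / 0.11 = 0.06061 m/day.
t = 750 / 0.06061 = 1.237e+04 days = 33.9 years.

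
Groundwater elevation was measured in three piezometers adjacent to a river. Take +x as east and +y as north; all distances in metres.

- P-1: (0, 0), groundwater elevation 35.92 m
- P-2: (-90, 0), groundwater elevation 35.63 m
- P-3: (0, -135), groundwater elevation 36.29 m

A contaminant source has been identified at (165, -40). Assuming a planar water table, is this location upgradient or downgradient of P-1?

∂h/∂x = (35.63 − 35.92) / (-90 − 0) = +0.003222
∂h/∂y = (36.29 − 35.92) / (-135 − 0) = -0.002741
Head at (165, -40) = 35.92 + (+0.003222)·(165) + (-0.002741)·(-40) = 36.56 m.
That is higher than the 35.92 m at P-1, so the point is upgradient.

upgradient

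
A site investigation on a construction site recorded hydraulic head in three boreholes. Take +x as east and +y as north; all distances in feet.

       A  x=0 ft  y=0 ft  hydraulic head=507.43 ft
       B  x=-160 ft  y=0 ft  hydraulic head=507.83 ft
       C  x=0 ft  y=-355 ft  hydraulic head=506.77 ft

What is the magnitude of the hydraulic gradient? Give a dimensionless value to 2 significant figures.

0.0031

∂h/∂x = (507.83 − 507.43) / (-160 − 0) = -0.002500
∂h/∂y = (506.77 − 507.43) / (-355 − 0) = +0.001859
|∇h| = √(-0.002500² + 0.001859²) = 0.003115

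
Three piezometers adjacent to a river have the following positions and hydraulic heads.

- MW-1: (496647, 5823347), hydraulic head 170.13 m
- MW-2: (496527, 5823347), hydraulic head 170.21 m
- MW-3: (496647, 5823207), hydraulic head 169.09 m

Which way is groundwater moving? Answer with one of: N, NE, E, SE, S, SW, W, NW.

S

∂h/∂x = (170.21 − 170.13) / (496527 − 496647) = -0.0006667
∂h/∂y = (169.09 − 170.13) / (5823207 − 5823347) = +0.007429
Flow = −∇h = (+0.0006667 east, -0.007429 north), which points south.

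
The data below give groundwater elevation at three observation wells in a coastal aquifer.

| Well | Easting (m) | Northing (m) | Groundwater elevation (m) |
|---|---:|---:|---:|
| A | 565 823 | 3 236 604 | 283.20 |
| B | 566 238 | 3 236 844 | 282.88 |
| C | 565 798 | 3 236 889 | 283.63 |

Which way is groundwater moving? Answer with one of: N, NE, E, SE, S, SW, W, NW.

Differences from A: to B (Δx, Δy, Δh) = (415, 240, -0.32); to C = (-25, 285, +0.43).
Solve a·Δx + b·Δy = Δh: det = 415·285 − (-25)·240 = 124275.
∂h/∂x = [(-0.32)·285 − (+0.43)·240] / 124275 = -0.001564
∂h/∂y = [415·(+0.43) − (-25)·(-0.32)] / 124275 = +0.001372
Flow = −∇h = (+0.001564 east, -0.001372 north), which points southeast.

SE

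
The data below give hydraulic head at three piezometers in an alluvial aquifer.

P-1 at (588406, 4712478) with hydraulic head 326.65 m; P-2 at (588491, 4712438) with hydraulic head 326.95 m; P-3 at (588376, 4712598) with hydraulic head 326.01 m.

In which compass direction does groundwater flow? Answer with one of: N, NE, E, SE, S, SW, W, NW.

N

With h = a·x + b·y + c and P-1 as origin, the differences give:
  85·a + (-40)·b = +0.30
  (-30)·a + 120·b = -0.64
Eliminate b (×120 and ×(-40), subtract): 9000·a = 10.400 → a = ∂h/∂x = +0.001156
Back-substitute: b = ∂h/∂y = -0.005044.
Flow = −∇h = (-0.001156 east, +0.005044 north), which points north.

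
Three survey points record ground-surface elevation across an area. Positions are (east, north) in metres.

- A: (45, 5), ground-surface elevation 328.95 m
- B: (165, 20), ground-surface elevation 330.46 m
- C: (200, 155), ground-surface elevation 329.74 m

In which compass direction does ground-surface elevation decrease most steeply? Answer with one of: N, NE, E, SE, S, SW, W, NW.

NW

Taking A as reference: B−A = (120, 15, +1.51); C−A = (155, 150, +0.79).
Determinant of the coordinate differences = 120·150 − 155·15 = 15675.
∂z/∂x = [(+1.51)·150 − (+0.79)·15] / 15675 = +0.01369
∂z/∂y = [120·(+0.79) − 155·(+1.51)] / 15675 = -0.008884
Steepest decrease is along −∇f = (-0.01369 E, +0.008884 N) → northwest.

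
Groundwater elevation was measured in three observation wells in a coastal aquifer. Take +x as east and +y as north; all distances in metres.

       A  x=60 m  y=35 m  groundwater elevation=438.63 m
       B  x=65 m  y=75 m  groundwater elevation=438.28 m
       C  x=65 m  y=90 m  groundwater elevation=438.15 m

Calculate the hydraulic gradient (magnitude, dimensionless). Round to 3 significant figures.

0.00869

With h = a·x + b·y + c and A as origin, the differences give:
  5·a + 40·b = -0.35
  5·a + 55·b = -0.48
Eliminate b (×55 and ×40, subtract): 75·a = -0.050 → a = ∂h/∂x = -0.0006667
Back-substitute: b = ∂h/∂y = -0.008667.
|∇h| = √(-0.0006667² + -0.008667²) = 0.008693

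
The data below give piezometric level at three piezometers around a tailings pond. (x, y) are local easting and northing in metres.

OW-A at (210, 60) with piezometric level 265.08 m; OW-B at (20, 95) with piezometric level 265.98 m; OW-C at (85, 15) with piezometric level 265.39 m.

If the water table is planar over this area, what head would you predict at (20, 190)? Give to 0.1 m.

Taking OW-A as reference: OW-B−OW-A = (-190, 35, +0.90); OW-C−OW-A = (-125, -45, +0.31).
Determinant of the coordinate differences = (-190)·(-45) − (-125)·35 = 12925.
∂h/∂x = [(+0.90)·(-45) − (+0.31)·35] / 12925 = -0.003973
∂h/∂y = [(-190)·(+0.31) − (-125)·(+0.90)] / 12925 = +0.004147
h(20, 190) = 265.08 + (-0.003973)·(-190) + (+0.004147)·(130) = 265.08 +0.755 +0.539 = 266.374 m.

266.4 m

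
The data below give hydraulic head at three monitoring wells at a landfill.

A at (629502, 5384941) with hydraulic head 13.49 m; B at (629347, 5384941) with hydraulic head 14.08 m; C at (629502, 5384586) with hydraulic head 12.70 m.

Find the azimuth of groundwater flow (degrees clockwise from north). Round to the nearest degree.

∂h/∂x = (14.08 − 13.49) / (629347 − 629502) = -0.003806
∂h/∂y = (12.70 − 13.49) / (5384586 − 5384941) = +0.002225
Flow direction (−∇h) has components (+0.003806 E, -0.002225 N).
Azimuth = atan2(E, N) = atan2(+0.003806, -0.002225) = 120.3° ≈ 120°.

120°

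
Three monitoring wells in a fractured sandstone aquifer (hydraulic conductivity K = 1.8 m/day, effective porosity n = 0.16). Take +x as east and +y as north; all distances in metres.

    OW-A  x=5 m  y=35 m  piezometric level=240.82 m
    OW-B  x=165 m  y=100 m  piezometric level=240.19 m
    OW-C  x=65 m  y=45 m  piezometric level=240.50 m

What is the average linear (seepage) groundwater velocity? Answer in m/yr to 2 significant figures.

35 m/yr

Taking OW-A as reference: OW-B−OW-A = (160, 65, -0.63); OW-C−OW-A = (60, 10, -0.32).
Solve a·Δx + b·Δy = Δh: det = 160·10 − 60·65 = -2300.
∂h/∂x = [(-0.63)·10 − (-0.32)·65] / -2300 = -0.006304
∂h/∂y = [160·(-0.32) − 60·(-0.63)] / -2300 = +0.005826
|∇h| = √(-0.006304² + 0.005826²) = 0.008584
Seepage velocity v = K·i/n = 1.8 × 0.008584 / 0.16 = 0.09657 m/day = 35.27 m/yr.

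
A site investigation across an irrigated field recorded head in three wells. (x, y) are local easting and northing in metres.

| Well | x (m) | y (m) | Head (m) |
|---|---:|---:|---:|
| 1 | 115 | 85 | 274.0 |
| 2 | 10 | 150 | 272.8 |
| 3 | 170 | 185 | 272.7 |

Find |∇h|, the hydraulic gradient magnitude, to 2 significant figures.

With h = a·x + b·y + c and 1 as origin, the differences give:
  (-105)·a + 65·b = -1.2
  55·a + 100·b = -1.3
Eliminate b (×100 and ×65, subtract): -14075·a = -35.50 → a = ∂h/∂x = +0.002522
Back-substitute: b = ∂h/∂y = -0.01439.
|∇h| = √(0.002522² + -0.01439²) = 0.01461

0.015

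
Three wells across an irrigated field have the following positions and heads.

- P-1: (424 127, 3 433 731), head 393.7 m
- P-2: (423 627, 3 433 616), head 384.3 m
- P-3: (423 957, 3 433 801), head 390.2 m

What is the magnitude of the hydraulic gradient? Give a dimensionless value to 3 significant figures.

0.0196

Three-point gradient (reference P-1): Δ to P-2 = (-500, -115, -9.4), Δ to P-3 = (-170, 70, -3.5).
∂h/∂x = +0.01944, ∂h/∂y = -0.002786 (det = -54550).
|∇h| = √(0.01944² + -0.002786²) = 0.01964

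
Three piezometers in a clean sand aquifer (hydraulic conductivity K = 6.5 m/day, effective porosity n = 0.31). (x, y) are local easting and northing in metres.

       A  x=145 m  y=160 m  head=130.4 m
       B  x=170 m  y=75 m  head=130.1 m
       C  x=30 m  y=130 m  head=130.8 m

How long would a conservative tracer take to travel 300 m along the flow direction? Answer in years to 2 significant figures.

8.3 years

With h = a·x + b·y + c and A as origin, the differences give:
  25·a + (-85)·b = -0.3
  (-115)·a + (-30)·b = +0.4
Eliminate b (×(-30) and ×(-85), subtract): -10525·a = 43.00 → a = ∂h/∂x = -0.004086
Back-substitute: b = ∂h/∂y = +0.002328.
|∇h| = √(-0.004086² + 0.002328²) = 0.004703
Seepage velocity v = K·i/n = 6.5 × 0.004703 / 0.31 = 0.09861 m/day.
t = 300 / 0.09861 = 3042 days = 8.33 years.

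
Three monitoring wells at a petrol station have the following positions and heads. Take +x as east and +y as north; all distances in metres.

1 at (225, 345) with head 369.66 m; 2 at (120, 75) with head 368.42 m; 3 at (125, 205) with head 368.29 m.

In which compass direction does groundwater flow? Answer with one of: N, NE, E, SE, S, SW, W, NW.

Three-point gradient (reference 1): Δ to 2 = (-105, -270, -1.24), Δ to 3 = (-100, -140, -1.37).
∂h/∂x = +0.01596, ∂h/∂y = -0.001614 (det = -12300).
Flow = −∇h = (-0.01596 east, +0.001614 north), which points west.

W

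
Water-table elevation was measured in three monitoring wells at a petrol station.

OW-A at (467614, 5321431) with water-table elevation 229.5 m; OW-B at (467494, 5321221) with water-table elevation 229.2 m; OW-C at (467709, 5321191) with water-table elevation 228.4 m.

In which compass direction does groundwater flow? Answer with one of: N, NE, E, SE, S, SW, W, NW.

With h = a·x + b·y + c and OW-A as origin, the differences give:
  (-120)·a + (-210)·b = -0.3
  95·a + (-240)·b = -1.1
Eliminate b (×(-240) and ×(-210), subtract): 48750·a = -159.00 → a = ∂h/∂x = -0.003262
Back-substitute: b = ∂h/∂y = +0.003292.
Flow = −∇h = (+0.003262 east, -0.003292 north), which points southeast.

SE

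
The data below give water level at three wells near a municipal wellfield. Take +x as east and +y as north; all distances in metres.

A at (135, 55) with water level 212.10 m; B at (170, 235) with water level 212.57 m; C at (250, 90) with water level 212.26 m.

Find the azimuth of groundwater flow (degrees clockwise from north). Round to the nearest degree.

Differences from A: to B (Δx, Δy, Δh) = (35, 180, +0.47); to C = (115, 35, +0.16).
Determinant of the coordinate differences = 35·35 − 115·180 = -19475.
∂h/∂x = [(+0.47)·35 − (+0.16)·180] / -19475 = +0.0006341
∂h/∂y = [35·(+0.16) − 115·(+0.47)] / -19475 = +0.002488
Flow direction (−∇h) has components (-0.0006341 E, -0.002488 N).
Azimuth = atan2(E, N) = atan2(-0.0006341, -0.002488) = 194.3° ≈ 194°.

194°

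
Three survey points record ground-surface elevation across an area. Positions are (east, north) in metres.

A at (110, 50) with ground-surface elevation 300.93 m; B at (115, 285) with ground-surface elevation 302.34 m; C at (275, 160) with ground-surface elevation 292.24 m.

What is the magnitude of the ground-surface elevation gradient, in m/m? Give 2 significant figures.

Taking A as reference: B−A = (5, 235, +1.41); C−A = (165, 110, -8.69).
Solve a·Δx + b·Δy = Δz: det = 5·110 − 165·235 = -38225.
∂z/∂x = [(+1.41)·110 − (-8.69)·235] / -38225 = -0.05748
∂z/∂y = [5·(-8.69) − 165·(+1.41)] / -38225 = +0.007223
|∇f| = √(-0.05748² + 0.007223²) = 0.05793 m/m

0.058 m/m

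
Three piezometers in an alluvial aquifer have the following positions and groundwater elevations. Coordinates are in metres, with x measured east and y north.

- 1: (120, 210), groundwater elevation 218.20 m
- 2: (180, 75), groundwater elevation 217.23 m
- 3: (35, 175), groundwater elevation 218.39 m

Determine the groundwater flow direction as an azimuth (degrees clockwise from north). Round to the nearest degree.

With h = a·x + b·y + c and 1 as origin, the differences give:
  60·a + (-135)·b = -0.97
  (-85)·a + (-35)·b = +0.19
Eliminate b (×(-35) and ×(-135), subtract): -13575·a = 59.600 → a = ∂h/∂x = -0.004390
Back-substitute: b = ∂h/∂y = +0.005234.
Flow direction (−∇h) has components (+0.004390 E, -0.005234 N).
Azimuth = atan2(E, N) = atan2(+0.004390, -0.005234) = 140.0° ≈ 140°.

140°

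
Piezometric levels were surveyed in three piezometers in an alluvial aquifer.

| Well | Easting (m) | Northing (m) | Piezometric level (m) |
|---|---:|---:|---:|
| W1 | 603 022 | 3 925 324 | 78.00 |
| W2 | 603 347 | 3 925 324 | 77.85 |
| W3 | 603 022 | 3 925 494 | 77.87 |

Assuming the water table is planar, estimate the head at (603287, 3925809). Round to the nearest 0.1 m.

77.5 m

∂h/∂x = (77.85 − 78.00) / (603347 − 603022) = -0.0004615
∂h/∂y = (77.87 − 78.00) / (3925494 − 3925324) = -0.0007647
h(603287, 3925809) = 78.00 + (-0.0004615)·(265) + (-0.0007647)·(485) = 78.00 -0.122 -0.371 = 77.507 m.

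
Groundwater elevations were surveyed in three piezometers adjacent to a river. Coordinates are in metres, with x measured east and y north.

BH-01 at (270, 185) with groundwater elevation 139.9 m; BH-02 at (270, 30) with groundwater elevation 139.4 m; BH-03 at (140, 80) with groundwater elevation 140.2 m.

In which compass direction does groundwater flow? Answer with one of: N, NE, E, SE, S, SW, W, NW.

With h = a·x + b·y + c and BH-01 as origin, the differences give:
  0·a + (-155)·b = -0.5
  (-130)·a + (-105)·b = +0.3
Eliminate b (×(-105) and ×(-155), subtract): -20150·a = 99.00 → a = ∂h/∂x = -0.004913
Back-substitute: b = ∂h/∂y = +0.003226.
Flow = −∇h = (+0.004913 east, -0.003226 north), which points southeast.

SE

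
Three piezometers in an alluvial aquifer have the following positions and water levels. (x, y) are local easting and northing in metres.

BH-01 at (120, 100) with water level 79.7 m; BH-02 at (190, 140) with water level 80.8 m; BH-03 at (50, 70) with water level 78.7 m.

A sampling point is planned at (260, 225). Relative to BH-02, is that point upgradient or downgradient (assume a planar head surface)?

Taking BH-01 as reference: BH-02−BH-01 = (70, 40, +1.1); BH-03−BH-01 = (-70, -30, -1.0).
Determinant of the coordinate differences = 70·(-30) − (-70)·40 = 700.
∂h/∂x = [(+1.1)·(-30) − (-1.0)·40] / 700 = +0.01000
∂h/∂y = [70·(-1.0) − (-70)·(+1.1)] / 700 = +0.010000
Head at (260, 225) = 79.7 + (+0.01000)·(140) + (+0.010000)·(125) = 82.35 m.
That is higher than the 80.8 m at BH-02, so the point is upgradient.

upgradient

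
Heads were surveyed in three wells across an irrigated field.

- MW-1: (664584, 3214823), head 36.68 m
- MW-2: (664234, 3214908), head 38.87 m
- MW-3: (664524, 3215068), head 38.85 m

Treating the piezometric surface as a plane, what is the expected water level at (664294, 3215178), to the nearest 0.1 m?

40.7 m

Differences from MW-1: to MW-2 (Δx, Δy, Δh) = (-350, 85, +2.19); to MW-3 = (-60, 245, +2.17).
Determinant of the coordinate differences = (-350)·245 − (-60)·85 = -80650.
∂h/∂x = [(+2.19)·245 − (+2.17)·85] / -80650 = -0.004366
∂h/∂y = [(-350)·(+2.17) − (-60)·(+2.19)] / -80650 = +0.007788
h(664294, 3215178) = 36.68 + (-0.004366)·(-290) + (+0.007788)·(355) = 36.68 +1.266 +2.765 = 40.711 m.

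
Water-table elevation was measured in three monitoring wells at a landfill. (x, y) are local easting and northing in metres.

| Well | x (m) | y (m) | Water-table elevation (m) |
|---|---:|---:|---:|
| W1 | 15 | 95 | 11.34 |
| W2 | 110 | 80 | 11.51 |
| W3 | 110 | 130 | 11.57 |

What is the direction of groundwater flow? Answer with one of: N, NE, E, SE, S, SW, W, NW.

SW

Differences from W1: to W2 (Δx, Δy, Δh) = (95, -15, +0.17); to W3 = (95, 35, +0.23).
Solve a·Δx + b·Δy = Δh: det = 95·35 − 95·(-15) = 4750.
∂h/∂x = [(+0.17)·35 − (+0.23)·(-15)] / 4750 = +0.001979
∂h/∂y = [95·(+0.23) − 95·(+0.17)] / 4750 = +0.001200
Flow = −∇h = (-0.001979 east, -0.001200 north), which points southwest.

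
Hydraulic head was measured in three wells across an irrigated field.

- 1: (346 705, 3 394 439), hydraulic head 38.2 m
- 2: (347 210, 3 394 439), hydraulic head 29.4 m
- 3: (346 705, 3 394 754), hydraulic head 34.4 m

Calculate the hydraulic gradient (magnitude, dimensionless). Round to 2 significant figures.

∂h/∂x = (29.4 − 38.2) / (347210 − 346705) = -0.01743
∂h/∂y = (34.4 − 38.2) / (3394754 − 3394439) = -0.01206
|∇h| = √(-0.01743² + -0.01206²) = 0.0212

0.021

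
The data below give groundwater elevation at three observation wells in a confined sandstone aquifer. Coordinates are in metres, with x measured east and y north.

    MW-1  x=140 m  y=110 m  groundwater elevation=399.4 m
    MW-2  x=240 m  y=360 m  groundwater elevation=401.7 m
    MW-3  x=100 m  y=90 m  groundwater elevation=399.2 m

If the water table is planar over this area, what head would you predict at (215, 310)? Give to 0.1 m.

Three-point gradient (reference MW-1): Δ to MW-2 = (100, 250, +2.3), Δ to MW-3 = (-40, -20, -0.2).
∂h/∂x = +0.0005000, ∂h/∂y = +0.009000 (det = 8000).
h(215, 310) = 399.4 + (+0.0005000)·(75) + (+0.009000)·(200) = 399.4 +0.037 +1.800 = 401.238 m.

401.2 m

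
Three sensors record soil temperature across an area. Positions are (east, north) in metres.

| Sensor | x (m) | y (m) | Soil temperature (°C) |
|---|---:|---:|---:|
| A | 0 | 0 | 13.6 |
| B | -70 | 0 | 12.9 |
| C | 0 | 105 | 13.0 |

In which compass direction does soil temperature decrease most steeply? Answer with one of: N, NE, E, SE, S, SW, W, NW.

∂T/∂x = (12.9 − 13.6) / (-70 − 0) = +0.010000
∂T/∂y = (13.0 − 13.6) / (105 − 0) = -0.005714
Steepest decrease is along −∇f = (-0.010000 E, +0.005714 N) → northwest.

NW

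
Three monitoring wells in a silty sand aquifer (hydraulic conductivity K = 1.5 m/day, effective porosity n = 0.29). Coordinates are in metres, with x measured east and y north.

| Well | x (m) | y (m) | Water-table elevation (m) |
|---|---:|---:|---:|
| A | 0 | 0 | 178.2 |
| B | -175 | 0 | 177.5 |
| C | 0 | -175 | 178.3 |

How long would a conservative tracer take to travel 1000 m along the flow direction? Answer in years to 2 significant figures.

130 years

∂h/∂x = (177.5 − 178.2) / (-175 − 0) = +0.004000
∂h/∂y = (178.3 − 178.2) / (-175 − 0) = -0.0005714
|∇h| = √(0.004000² + -0.0005714²) = 0.004041
Seepage velocity v = K·i/n = 1.5 × 0.004041 / 0.29 = 0.0209 m/day.
t = 1000 / 0.0209 = 4.785e+04 days = 131 years.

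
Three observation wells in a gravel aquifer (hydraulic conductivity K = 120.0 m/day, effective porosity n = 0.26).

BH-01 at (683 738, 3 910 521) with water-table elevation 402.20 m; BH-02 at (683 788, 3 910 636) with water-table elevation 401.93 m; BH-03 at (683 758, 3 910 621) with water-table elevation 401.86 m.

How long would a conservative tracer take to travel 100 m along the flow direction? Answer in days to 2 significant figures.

Taking BH-01 as reference: BH-02−BH-01 = (50, 115, -0.27); BH-03−BH-01 = (20, 100, -0.34).
Determinant of the coordinate differences = 50·100 − 20·115 = 2700.
∂h/∂x = [(-0.27)·100 − (-0.34)·115] / 2700 = +0.004481
∂h/∂y = [50·(-0.34) − 20·(-0.27)] / 2700 = -0.004296
|∇h| = √(0.004481² + -0.004296²) = 0.006208
Seepage velocity v = K·i/n = 120.0 × 0.006208 / 0.26 = 2.865 m/day.
t = 100 / 2.865 = 34.9 days.

35 days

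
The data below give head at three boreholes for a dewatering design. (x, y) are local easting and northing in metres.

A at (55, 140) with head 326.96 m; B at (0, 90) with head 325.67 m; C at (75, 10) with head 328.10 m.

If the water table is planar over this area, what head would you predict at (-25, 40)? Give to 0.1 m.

325.2 m

With h = a·x + b·y + c and A as origin, the differences give:
  (-55)·a + (-50)·b = -1.29
  20·a + (-130)·b = +1.14
Eliminate b (×(-130) and ×(-50), subtract): 8150·a = 224.700 → a = ∂h/∂x = +0.02757
Back-substitute: b = ∂h/∂y = -0.004528.
h(-25, 40) = 326.96 + (+0.02757)·(-80) + (-0.004528)·(-100) = 326.96 -2.206 +0.453 = 325.207 m.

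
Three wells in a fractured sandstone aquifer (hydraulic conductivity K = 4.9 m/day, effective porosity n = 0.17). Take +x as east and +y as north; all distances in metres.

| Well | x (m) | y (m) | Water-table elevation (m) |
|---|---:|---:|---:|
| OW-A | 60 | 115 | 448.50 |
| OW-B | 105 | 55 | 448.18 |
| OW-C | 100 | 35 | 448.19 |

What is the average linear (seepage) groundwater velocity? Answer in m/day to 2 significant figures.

0.17 m/day

Three-point gradient (reference OW-A): Δ to OW-B = (45, -60, -0.32), Δ to OW-C = (40, -80, -0.31).
∂h/∂x = -0.005833, ∂h/∂y = +0.0009583 (det = -1200).
|∇h| = √(-0.005833² + 0.0009583²) = 0.005911
Seepage velocity v = K·i/n = 4.9 × 0.005911 / 0.17 = 0.1704 m/day.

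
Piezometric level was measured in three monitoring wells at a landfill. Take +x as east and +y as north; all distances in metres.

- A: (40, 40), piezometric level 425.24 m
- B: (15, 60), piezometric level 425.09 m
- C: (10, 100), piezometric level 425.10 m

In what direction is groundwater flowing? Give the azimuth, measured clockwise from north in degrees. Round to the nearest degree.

Three-point gradient (reference A): Δ to B = (-25, 20, -0.15), Δ to C = (-30, 60, -0.14).
∂h/∂x = +0.006889, ∂h/∂y = +0.001111 (det = -900).
Flow direction (−∇h) has components (-0.006889 E, -0.001111 N).
Azimuth = atan2(E, N) = atan2(-0.006889, -0.001111) = 260.8° ≈ 261°.

261°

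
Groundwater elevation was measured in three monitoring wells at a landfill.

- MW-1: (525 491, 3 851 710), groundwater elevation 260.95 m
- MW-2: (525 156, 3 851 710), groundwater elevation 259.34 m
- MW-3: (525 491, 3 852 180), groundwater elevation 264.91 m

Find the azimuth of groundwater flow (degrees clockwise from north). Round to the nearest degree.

∂h/∂x = (259.34 − 260.95) / (525156 − 525491) = +0.004806
∂h/∂y = (264.91 − 260.95) / (3852180 − 3851710) = +0.008426
Flow direction (−∇h) has components (-0.004806 E, -0.008426 N).
Azimuth = atan2(E, N) = atan2(-0.004806, -0.008426) = 209.7° ≈ 210°.

210°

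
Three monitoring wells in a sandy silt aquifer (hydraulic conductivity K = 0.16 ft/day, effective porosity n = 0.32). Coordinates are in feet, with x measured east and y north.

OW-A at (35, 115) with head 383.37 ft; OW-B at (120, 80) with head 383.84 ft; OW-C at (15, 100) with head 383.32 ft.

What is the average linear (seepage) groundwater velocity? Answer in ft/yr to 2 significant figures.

0.94 ft/yr

Differences from OW-A: to OW-B (Δx, Δy, Δh) = (85, -35, +0.47); to OW-C = (-20, -15, -0.05).
Solve a·Δx + b·Δy = Δh: det = 85·(-15) − (-20)·(-35) = -1975.
∂h/∂x = [(+0.47)·(-15) − (-0.05)·(-35)] / -1975 = +0.004456
∂h/∂y = [85·(-0.05) − (-20)·(+0.47)] / -1975 = -0.002608
|∇h| = √(0.004456² + -0.002608²) = 0.005163
Seepage velocity v = K·i/n = 0.16 × 0.005163 / 0.32 = 0.002582 ft/day = 0.9431 ft/yr.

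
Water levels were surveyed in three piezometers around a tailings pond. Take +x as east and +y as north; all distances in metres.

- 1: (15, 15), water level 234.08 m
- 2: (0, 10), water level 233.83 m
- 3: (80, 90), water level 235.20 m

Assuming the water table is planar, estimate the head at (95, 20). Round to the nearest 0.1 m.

235.4 m

With h = a·x + b·y + c and 1 as origin, the differences give:
  (-15)·a + (-5)·b = -0.25
  65·a + 75·b = +1.12
Eliminate b (×75 and ×(-5), subtract): -800·a = -13.150 → a = ∂h/∂x = +0.01644
Back-substitute: b = ∂h/∂y = +0.0006875.
h(95, 20) = 234.08 + (+0.01644)·(80) + (+0.0006875)·(5) = 234.08 +1.315 +0.003 = 235.398 m.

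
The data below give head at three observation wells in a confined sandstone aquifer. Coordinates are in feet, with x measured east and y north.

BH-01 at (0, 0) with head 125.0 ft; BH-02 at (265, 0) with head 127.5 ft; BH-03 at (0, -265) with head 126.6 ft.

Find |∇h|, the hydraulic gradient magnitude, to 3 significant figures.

0.0112

∂h/∂x = (127.5 − 125.0) / (265 − 0) = +0.009434
∂h/∂y = (126.6 − 125.0) / (-265 − 0) = -0.006038
|∇h| = √(0.009434² + -0.006038²) = 0.0112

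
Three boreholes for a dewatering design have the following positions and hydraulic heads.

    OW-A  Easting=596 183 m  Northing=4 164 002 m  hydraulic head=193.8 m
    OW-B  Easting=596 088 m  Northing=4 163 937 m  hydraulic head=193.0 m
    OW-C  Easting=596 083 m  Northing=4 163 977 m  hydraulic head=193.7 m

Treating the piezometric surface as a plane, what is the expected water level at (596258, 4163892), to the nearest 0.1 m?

Differences from OW-A: to OW-B (Δx, Δy, Δh) = (-95, -65, -0.8); to OW-C = (-100, -25, -0.1).
Solve a·Δx + b·Δy = Δh: det = (-95)·(-25) − (-100)·(-65) = -4125.
∂h/∂x = [(-0.8)·(-25) − (-0.1)·(-65)] / -4125 = -0.003273
∂h/∂y = [(-95)·(-0.1) − (-100)·(-0.8)] / -4125 = +0.01709
h(596258, 4163892) = 193.8 + (-0.003273)·(75) + (+0.01709)·(-110) = 193.8 -0.245 -1.880 = 191.675 m.

191.7 m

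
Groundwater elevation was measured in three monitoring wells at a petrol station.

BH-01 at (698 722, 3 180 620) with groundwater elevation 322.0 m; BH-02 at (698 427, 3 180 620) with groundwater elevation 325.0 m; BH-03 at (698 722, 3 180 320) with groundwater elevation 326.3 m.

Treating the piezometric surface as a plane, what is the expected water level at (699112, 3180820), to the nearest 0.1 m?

315.2 m

∂h/∂x = (325.0 − 322.0) / (698427 − 698722) = -0.01017
∂h/∂y = (326.3 − 322.0) / (3180320 − 3180620) = -0.01433
h(699112, 3180820) = 322.0 + (-0.01017)·(390) + (-0.01433)·(200) = 322.0 -3.966 -2.867 = 315.167 m.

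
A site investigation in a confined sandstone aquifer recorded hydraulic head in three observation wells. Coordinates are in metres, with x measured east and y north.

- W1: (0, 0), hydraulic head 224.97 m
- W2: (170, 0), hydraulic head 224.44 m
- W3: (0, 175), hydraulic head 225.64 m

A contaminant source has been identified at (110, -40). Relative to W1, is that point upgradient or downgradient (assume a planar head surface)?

downgradient

∂h/∂x = (224.44 − 224.97) / (170 − 0) = -0.003118
∂h/∂y = (225.64 − 224.97) / (175 − 0) = +0.003829
Head at (110, -40) = 224.97 + (-0.003118)·(110) + (+0.003829)·(-40) = 224.47 m.
That is lower than the 224.97 m at W1, so the point is downgradient.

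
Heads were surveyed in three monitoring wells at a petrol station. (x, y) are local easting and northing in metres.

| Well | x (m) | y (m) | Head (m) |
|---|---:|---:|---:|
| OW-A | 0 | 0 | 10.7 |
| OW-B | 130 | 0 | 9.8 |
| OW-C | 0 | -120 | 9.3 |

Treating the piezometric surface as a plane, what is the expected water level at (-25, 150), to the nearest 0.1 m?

12.6 m

∂h/∂x = (9.8 − 10.7) / (130 − 0) = -0.006923
∂h/∂y = (9.3 − 10.7) / (-120 − 0) = +0.01167
h(-25, 150) = 10.7 + (-0.006923)·(-25) + (+0.01167)·(150) = 10.7 +0.173 +1.750 = 12.623 m.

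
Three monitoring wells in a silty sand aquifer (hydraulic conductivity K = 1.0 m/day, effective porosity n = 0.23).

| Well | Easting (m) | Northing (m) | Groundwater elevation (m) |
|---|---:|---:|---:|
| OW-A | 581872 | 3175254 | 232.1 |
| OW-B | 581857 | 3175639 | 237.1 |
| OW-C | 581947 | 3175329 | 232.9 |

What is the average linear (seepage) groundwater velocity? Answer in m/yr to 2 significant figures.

Differences from OW-A: to OW-B (Δx, Δy, Δh) = (-15, 385, +5.0); to OW-C = (75, 75, +0.8).
Solve a·Δx + b·Δy = Δh: det = (-15)·75 − 75·385 = -30000.
∂h/∂x = [(+5.0)·75 − (+0.8)·385] / -30000 = -0.002233
∂h/∂y = [(-15)·(+0.8) − 75·(+5.0)] / -30000 = +0.01290
|∇h| = √(-0.002233² + 0.01290²) = 0.01309
Seepage velocity v = K·i/n = 1.0 × 0.01309 / 0.23 = 0.05691 m/day = 20.79 m/yr.

21 m/yr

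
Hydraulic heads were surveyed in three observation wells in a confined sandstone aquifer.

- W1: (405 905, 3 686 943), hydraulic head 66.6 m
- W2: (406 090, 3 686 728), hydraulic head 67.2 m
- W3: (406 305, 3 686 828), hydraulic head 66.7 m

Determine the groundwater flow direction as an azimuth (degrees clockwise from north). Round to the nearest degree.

012°

Differences from W1: to W2 (Δx, Δy, Δh) = (185, -215, +0.6); to W3 = (400, -115, +0.1).
Determinant of the coordinate differences = 185·(-115) − 400·(-215) = 64725.
∂h/∂x = [(+0.6)·(-115) − (+0.1)·(-215)] / 64725 = -0.0007339
∂h/∂y = [185·(+0.1) − 400·(+0.6)] / 64725 = -0.003422
Flow direction (−∇h) has components (+0.0007339 E, +0.003422 N).
Azimuth = atan2(E, N) = atan2(+0.0007339, +0.003422) = 12.1° ≈ 012°.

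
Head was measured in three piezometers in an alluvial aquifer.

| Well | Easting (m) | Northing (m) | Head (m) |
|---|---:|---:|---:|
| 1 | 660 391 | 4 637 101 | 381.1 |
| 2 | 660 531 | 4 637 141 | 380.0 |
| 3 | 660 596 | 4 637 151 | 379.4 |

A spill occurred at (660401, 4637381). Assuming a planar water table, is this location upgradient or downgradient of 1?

Three-point gradient (reference 1): Δ to 2 = (140, 40, -1.1), Δ to 3 = (205, 50, -1.7).
∂h/∂x = -0.01083, ∂h/∂y = +0.01042 (det = -1200).
Head at (660401, 4637381) = 381.1 + (-0.01083)·(10) + (+0.01042)·(280) = 383.91 m.
That is higher than the 381.1 m at 1, so the point is upgradient.

upgradient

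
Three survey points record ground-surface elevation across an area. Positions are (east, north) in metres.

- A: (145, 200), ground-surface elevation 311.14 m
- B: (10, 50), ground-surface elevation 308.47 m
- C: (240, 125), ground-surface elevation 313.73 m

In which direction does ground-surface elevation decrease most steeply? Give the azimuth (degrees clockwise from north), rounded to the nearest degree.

With z = a·x + b·y + c and A as origin, the differences give:
  (-135)·a + (-150)·b = -2.67
  95·a + (-75)·b = +2.59
Eliminate b (×(-75) and ×(-150), subtract): 24375·a = 588.750 → a = ∂z/∂x = +0.02415
Back-substitute: b = ∂z/∂y = -0.003938.
Steepest decrease is along −∇f: components (-0.02415 E, +0.003938 N).
Azimuth = atan2(-0.02415, +0.003938) = 279.3° ≈ 279°.

279°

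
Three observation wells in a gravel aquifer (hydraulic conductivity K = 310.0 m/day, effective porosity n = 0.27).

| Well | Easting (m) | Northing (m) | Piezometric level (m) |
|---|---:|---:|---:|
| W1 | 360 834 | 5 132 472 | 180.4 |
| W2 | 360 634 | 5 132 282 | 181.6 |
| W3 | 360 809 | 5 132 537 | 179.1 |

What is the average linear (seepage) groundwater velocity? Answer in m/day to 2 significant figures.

With h = a·x + b·y + c and W1 as origin, the differences give:
  (-200)·a + (-190)·b = +1.2
  (-25)·a + 65·b = -1.3
Eliminate b (×65 and ×(-190), subtract): -17750·a = -169.00 → a = ∂h/∂x = +0.009521
Back-substitute: b = ∂h/∂y = -0.01634.
|∇h| = √(0.009521² + -0.01634²) = 0.01891
Seepage velocity v = K·i/n = 310.0 × 0.01891 / 0.27 = 21.71 m/day.

22 m/day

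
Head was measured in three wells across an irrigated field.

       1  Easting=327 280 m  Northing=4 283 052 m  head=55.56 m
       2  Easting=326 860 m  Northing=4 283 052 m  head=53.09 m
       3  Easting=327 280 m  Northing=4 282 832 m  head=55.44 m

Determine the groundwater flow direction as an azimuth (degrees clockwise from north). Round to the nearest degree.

∂h/∂x = (53.09 − 55.56) / (326860 − 327280) = +0.005881
∂h/∂y = (55.44 − 55.56) / (4282832 − 4283052) = +0.0005455
Flow direction (−∇h) has components (-0.005881 E, -0.0005455 N).
Azimuth = atan2(E, N) = atan2(-0.005881, -0.0005455) = 264.7° ≈ 265°.

265°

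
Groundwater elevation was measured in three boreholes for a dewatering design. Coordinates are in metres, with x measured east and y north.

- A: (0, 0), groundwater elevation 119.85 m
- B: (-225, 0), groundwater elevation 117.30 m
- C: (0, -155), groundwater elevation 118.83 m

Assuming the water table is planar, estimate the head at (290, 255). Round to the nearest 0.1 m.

∂h/∂x = (117.30 − 119.85) / (-225 − 0) = +0.01133
∂h/∂y = (118.83 − 119.85) / (-155 − 0) = +0.006581
h(290, 255) = 119.85 + (+0.01133)·(290) + (+0.006581)·(255) = 119.85 +3.287 +1.678 = 124.815 m.

124.8 m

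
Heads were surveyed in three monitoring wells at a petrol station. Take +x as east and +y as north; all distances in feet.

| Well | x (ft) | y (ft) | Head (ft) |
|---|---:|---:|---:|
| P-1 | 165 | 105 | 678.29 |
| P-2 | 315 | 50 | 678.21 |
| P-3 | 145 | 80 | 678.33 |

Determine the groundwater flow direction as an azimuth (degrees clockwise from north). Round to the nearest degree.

With h = a·x + b·y + c and P-1 as origin, the differences give:
  150·a + (-55)·b = -0.08
  (-20)·a + (-25)·b = +0.04
Eliminate b (×(-25) and ×(-55), subtract): -4850·a = 4.200 → a = ∂h/∂x = -0.0008660
Back-substitute: b = ∂h/∂y = -0.0009072.
Flow direction (−∇h) has components (+0.0008660 E, +0.0009072 N).
Azimuth = atan2(E, N) = atan2(+0.0008660, +0.0009072) = 43.7° ≈ 044°.

044°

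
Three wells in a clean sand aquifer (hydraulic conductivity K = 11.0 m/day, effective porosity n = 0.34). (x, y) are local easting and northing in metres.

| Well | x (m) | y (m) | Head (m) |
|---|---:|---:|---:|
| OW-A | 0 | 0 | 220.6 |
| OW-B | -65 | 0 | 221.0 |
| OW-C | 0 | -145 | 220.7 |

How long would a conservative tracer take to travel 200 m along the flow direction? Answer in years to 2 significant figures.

∂h/∂x = (221.0 − 220.6) / (-65 − 0) = -0.006154
∂h/∂y = (220.7 − 220.6) / (-145 − 0) = -0.0006897
|∇h| = √(-0.006154² + -0.0006897²) = 0.006193
Seepage velocity v = K·i/n = 11.0 × 0.006193 / 0.34 = 0.2004 m/day.
t = 200 / 0.2004 = 998 days = 2.73 years.

2.7 years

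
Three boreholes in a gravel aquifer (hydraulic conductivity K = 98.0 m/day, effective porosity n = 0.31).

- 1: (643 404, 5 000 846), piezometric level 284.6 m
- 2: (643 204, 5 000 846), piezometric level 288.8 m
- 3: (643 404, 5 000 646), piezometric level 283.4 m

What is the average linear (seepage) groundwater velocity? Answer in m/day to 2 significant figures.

∂h/∂x = (288.8 − 284.6) / (643204 − 643404) = -0.02100
∂h/∂y = (283.4 − 284.6) / (5000646 − 5000846) = +0.006000
|∇h| = √(-0.02100² + 0.006000²) = 0.02184
Seepage velocity v = K·i/n = 98.0 × 0.02184 / 0.31 = 6.904 m/day.

6.9 m/day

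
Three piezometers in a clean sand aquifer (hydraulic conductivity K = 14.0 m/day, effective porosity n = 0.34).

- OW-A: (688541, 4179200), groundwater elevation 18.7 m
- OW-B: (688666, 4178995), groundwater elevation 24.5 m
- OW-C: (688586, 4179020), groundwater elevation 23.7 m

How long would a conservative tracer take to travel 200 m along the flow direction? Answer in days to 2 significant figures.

180 days

Differences from OW-A: to OW-B (Δx, Δy, Δh) = (125, -205, +5.8); to OW-C = (45, -180, +5.0).
Determinant of the coordinate differences = 125·(-180) − 45·(-205) = -13275.
∂h/∂x = [(+5.8)·(-180) − (+5.0)·(-205)] / -13275 = +0.001431
∂h/∂y = [125·(+5.0) − 45·(+5.8)] / -13275 = -0.02742
|∇h| = √(0.001431² + -0.02742²) = 0.02746
Seepage velocity v = K·i/n = 14.0 × 0.02746 / 0.34 = 1.131 m/day.
t = 200 / 1.131 = 176.8 days.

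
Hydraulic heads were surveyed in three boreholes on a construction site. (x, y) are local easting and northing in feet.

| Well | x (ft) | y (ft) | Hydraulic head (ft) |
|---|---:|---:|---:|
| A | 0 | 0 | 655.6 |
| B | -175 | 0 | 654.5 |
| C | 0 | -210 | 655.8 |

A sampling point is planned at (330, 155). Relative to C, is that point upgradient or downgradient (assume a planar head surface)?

∂h/∂x = (654.5 − 655.6) / (-175 − 0) = +0.006286
∂h/∂y = (655.8 − 655.6) / (-210 − 0) = -0.0009524
Head at (330, 155) = 655.6 + (+0.006286)·(330) + (-0.0009524)·(155) = 657.53 ft.
That is higher than the 655.8 ft at C, so the point is upgradient.

upgradient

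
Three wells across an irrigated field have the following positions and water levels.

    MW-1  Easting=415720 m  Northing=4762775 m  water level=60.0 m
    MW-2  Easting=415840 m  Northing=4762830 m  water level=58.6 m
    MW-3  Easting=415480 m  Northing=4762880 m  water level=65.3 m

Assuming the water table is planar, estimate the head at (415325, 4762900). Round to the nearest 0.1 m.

68.2 m

Three-point gradient (reference MW-1): Δ to MW-2 = (120, 55, -1.4), Δ to MW-3 = (-240, 105, +5.3).
∂h/∂x = -0.01700, ∂h/∂y = +0.01163 (det = 25800).
h(415325, 4762900) = 60.0 + (-0.01700)·(-395) + (+0.01163)·(125) = 60.0 +6.713 +1.453 = 68.167 m.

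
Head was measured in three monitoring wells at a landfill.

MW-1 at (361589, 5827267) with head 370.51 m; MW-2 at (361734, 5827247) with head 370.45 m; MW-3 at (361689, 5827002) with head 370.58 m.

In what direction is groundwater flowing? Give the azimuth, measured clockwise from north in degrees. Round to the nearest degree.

047°

With h = a·x + b·y + c and MW-1 as origin, the differences give:
  145·a + (-20)·b = -0.06
  100·a + (-265)·b = +0.07
Eliminate b (×(-265) and ×(-20), subtract): -36425·a = 17.300 → a = ∂h/∂x = -0.0004749
Back-substitute: b = ∂h/∂y = -0.0004434.
Flow direction (−∇h) has components (+0.0004749 E, +0.0004434 N).
Azimuth = atan2(E, N) = atan2(+0.0004749, +0.0004434) = 47.0° ≈ 047°.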